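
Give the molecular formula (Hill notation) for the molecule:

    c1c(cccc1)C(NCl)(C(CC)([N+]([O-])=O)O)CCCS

C13H19ClN2O3S

Heavy atoms from the SMILES: 13 C, 1 Cl, 2 N, 3 O, 1 S.
Implicit hydrogens by atom environment:
  5 × C (aromatic): 1 H each → 5
  4 × C: 2 H each → 8
  2 × C: no H
  1 × C: 3 H
  1 × C (aromatic): no H
  1 × Cl: no H
  1 × N: 1 H
  1 × N (charge +1): no H
  1 × O: 1 H
  1 × O: no H
  1 × O (charge -1): no H
  1 × S: 1 H
  Total hydrogens = 19.
Molecular formula: C13H19ClN2O3S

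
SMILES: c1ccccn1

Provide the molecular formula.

C5H5N

Heavy atoms from the SMILES: 5 C, 1 N.
Implicit hydrogens by atom environment:
  5 × C (aromatic): 1 H each → 5
  1 × N (aromatic): no H
  Total hydrogens = 5.
Molecular formula: C5H5N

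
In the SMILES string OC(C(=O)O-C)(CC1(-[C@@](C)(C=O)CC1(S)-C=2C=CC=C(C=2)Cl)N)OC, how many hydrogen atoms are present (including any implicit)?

22

Hydrogens are implicit in SMILES; fill each atom to its normal valence:
  5 × C: no H
  4 × C (aromatic): 1 H each → 4
  4 × O: no H
  3 × C: 3 H each → 9
  2 × C: 2 H each → 4
  2 × C (aromatic): no H
  1 × C: 1 H
  1 × Cl: no H
  1 × N: 2 H
  1 × O: 1 H
  1 × S: 1 H
  Total hydrogens = 22.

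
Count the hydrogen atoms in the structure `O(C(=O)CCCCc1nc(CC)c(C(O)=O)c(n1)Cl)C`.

17

Hydrogens are implicit in SMILES; fill each atom to its normal valence:
  5 × C: 2 H each → 10
  4 × C (aromatic): no H
  3 × O: no H
  2 × C: 3 H each → 6
  2 × C: no H
  2 × N (aromatic): no H
  1 × Cl: no H
  1 × O: 1 H
  Total hydrogens = 17.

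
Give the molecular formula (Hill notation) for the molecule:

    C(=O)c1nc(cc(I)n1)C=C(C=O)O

Heavy atoms from the SMILES: 8 C, 1 I, 2 N, 3 O.
Implicit hydrogens by atom environment:
  3 × C: 1 H each → 3
  3 × C (aromatic): no H
  2 × N (aromatic): no H
  2 × O: no H
  1 × C (aromatic): 1 H
  1 × C: no H
  1 × I: no H
  1 × O: 1 H
  Total hydrogens = 5.
Molecular formula: C8H5IN2O3

C8H5IN2O3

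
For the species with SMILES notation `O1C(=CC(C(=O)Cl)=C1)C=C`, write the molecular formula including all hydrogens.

Heavy atoms from the SMILES: 7 C, 1 Cl, 2 O.
Implicit hydrogens by atom environment:
  2 × C (aromatic): 1 H each → 2
  2 × C (aromatic): no H
  1 × C: 2 H
  1 × C: 1 H
  1 × C: no H
  1 × Cl: no H
  1 × O (aromatic): no H
  1 × O: no H
  Total hydrogens = 5.
Molecular formula: C7H5ClO2

C7H5ClO2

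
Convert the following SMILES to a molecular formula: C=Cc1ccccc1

C8H8

Heavy atoms from the SMILES: 8 C.
Implicit hydrogens by atom environment:
  5 × C (aromatic): 1 H each → 5
  1 × C: 2 H
  1 × C: 1 H
  1 × C (aromatic): no H
  Total hydrogens = 8.
Molecular formula: C8H8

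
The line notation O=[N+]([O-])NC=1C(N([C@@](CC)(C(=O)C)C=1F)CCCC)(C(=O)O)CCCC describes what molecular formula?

C17H28FN3O5

Heavy atoms from the SMILES: 17 C, 1 F, 3 N, 5 O.
Implicit hydrogens by atom environment:
  7 × C: 2 H each → 14
  6 × C: no H
  4 × C: 3 H each → 12
  3 × O: no H
  1 × F: no H
  1 × N: 1 H
  1 × N: no H
  1 × N (charge +1): no H
  1 × O: 1 H
  1 × O (charge -1): no H
  Total hydrogens = 28.
Molecular formula: C17H28FN3O5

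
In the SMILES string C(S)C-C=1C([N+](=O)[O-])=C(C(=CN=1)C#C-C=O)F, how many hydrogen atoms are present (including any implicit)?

7

Hydrogens are implicit in SMILES; fill each atom to its normal valence:
  4 × C (aromatic): no H
  2 × C: 2 H each → 4
  2 × C: no H
  2 × O: no H
  1 × C (aromatic): 1 H
  1 × C: 1 H
  1 × F: no H
  1 × N (aromatic): no H
  1 × N (charge +1): no H
  1 × O (charge -1): no H
  1 × S: 1 H
  Total hydrogens = 7.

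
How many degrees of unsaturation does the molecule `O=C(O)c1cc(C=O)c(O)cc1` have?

6

Molecular formula from the SMILES: C8H6O4.
DoU = (2C + 2 + N − H − X)/2 = (2·8 + 2 + 0 − 6 − 0)/2 = 12/2 = 6.
(Structurally: 1 ring(s) + 5 π bond(s) = 6.)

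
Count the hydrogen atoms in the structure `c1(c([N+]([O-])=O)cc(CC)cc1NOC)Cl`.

11

Hydrogens are implicit in SMILES; fill each atom to its normal valence:
  4 × C (aromatic): no H
  2 × C: 3 H each → 6
  2 × C (aromatic): 1 H each → 2
  2 × O: no H
  1 × C: 2 H
  1 × Cl: no H
  1 × N: 1 H
  1 × N (charge +1): no H
  1 × O (charge -1): no H
  Total hydrogens = 11.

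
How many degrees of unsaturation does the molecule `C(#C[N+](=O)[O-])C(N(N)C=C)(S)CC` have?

Molecular formula from the SMILES: C7H11N3O2S.
DoU = (2C + 2 + N − H − X)/2 = (2·7 + 2 + 3 − 11 − 0)/2 = 8/2 = 4.
(Structurally: 0 ring(s) + 4 π bond(s) = 4.)

4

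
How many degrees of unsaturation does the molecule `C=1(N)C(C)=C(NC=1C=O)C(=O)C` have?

Molecular formula from the SMILES: C8H10N2O2.
DoU = (2C + 2 + N − H − X)/2 = (2·8 + 2 + 2 − 10 − 0)/2 = 10/2 = 5.
(Structurally: 1 ring(s) + 4 π bond(s) = 5.)

5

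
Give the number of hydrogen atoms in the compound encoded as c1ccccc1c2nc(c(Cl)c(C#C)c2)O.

Hydrogens are implicit in SMILES; fill each atom to its normal valence:
  6 × C (aromatic): 1 H each → 6
  5 × C (aromatic): no H
  1 × C: 1 H
  1 × C: no H
  1 × Cl: no H
  1 × N (aromatic): no H
  1 × O: 1 H
  Total hydrogens = 8.

8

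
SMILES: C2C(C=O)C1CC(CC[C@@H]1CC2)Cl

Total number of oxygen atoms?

1

The symbol for oxygen appears 1 time in the SMILES.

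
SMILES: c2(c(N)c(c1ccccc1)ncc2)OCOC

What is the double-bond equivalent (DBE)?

8

Molecular formula from the SMILES: C13H14N2O2.
DoU = (2C + 2 + N − H − X)/2 = (2·13 + 2 + 2 − 14 − 0)/2 = 16/2 = 8.
(Structurally: 2 ring(s) + 6 π bond(s) = 8.)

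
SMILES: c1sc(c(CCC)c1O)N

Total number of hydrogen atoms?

11

Hydrogens are implicit in SMILES; fill each atom to its normal valence:
  3 × C (aromatic): no H
  2 × C: 2 H each → 4
  1 × C: 3 H
  1 × C (aromatic): 1 H
  1 × N: 2 H
  1 × O: 1 H
  1 × S (aromatic): no H
  Total hydrogens = 11.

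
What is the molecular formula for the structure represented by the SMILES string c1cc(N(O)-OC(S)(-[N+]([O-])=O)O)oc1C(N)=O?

Heavy atoms from the SMILES: 6 C, 3 N, 7 O, 1 S.
Implicit hydrogens by atom environment:
  3 × O: no H
  2 × C (aromatic): 1 H each → 2
  2 × C (aromatic): no H
  2 × C: no H
  2 × O: 1 H each → 2
  1 × N: 2 H
  1 × N: no H
  1 × N (charge +1): no H
  1 × O (aromatic): no H
  1 × O (charge -1): no H
  1 × S: 1 H
  Total hydrogens = 7.
Molecular formula: C6H7N3O7S

C6H7N3O7S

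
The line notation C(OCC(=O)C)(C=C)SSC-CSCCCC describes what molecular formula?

C12H22O2S3

Heavy atoms from the SMILES: 12 C, 2 O, 3 S.
Implicit hydrogens by atom environment:
  7 × C: 2 H each → 14
  3 × S: no H
  2 × C: 3 H each → 6
  2 × C: 1 H each → 2
  2 × O: no H
  1 × C: no H
  Total hydrogens = 22.
Molecular formula: C12H22O2S3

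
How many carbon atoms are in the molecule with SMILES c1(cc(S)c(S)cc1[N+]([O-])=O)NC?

7

The symbol for carbon appears 7 times in the SMILES. Lowercase c denotes aromatic carbon and counts toward C.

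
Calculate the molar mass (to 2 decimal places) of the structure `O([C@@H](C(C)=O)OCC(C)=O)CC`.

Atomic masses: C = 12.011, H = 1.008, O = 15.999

174.20

Molecular formula: C8H14O4.
M = 8×12.011 + 14×1.008 + 4×15.999 = 174.20 g/mol.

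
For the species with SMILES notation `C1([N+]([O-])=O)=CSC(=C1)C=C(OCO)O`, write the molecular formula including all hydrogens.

C7H7NO5S

Heavy atoms from the SMILES: 7 C, 1 N, 5 O, 1 S.
Implicit hydrogens by atom environment:
  2 × C (aromatic): 1 H each → 2
  2 × C (aromatic): no H
  2 × O: 1 H each → 2
  2 × O: no H
  1 × C: 2 H
  1 × C: 1 H
  1 × C: no H
  1 × N (charge +1): no H
  1 × O (charge -1): no H
  1 × S (aromatic): no H
  Total hydrogens = 7.
Molecular formula: C7H7NO5S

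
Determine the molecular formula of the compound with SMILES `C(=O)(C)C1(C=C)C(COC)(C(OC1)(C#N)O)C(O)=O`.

Heavy atoms from the SMILES: 12 C, 1 N, 6 O.
Implicit hydrogens by atom environment:
  6 × C: no H
  4 × O: no H
  3 × C: 2 H each → 6
  2 × C: 3 H each → 6
  2 × O: 1 H each → 2
  1 × C: 1 H
  1 × N: no H
  Total hydrogens = 15.
Molecular formula: C12H15NO6

C12H15NO6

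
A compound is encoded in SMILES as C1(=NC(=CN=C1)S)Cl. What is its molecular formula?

C4H3ClN2S

Heavy atoms from the SMILES: 4 C, 1 Cl, 2 N, 1 S.
Implicit hydrogens by atom environment:
  2 × C (aromatic): 1 H each → 2
  2 × C (aromatic): no H
  2 × N (aromatic): no H
  1 × Cl: no H
  1 × S: 1 H
  Total hydrogens = 3.
Molecular formula: C4H3ClN2S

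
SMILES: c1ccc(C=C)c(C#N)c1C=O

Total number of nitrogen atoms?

The symbol for nitrogen appears 1 time in the SMILES.

1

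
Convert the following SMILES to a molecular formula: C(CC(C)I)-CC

Heavy atoms from the SMILES: 6 C, 1 I.
Implicit hydrogens by atom environment:
  3 × C: 2 H each → 6
  2 × C: 3 H each → 6
  1 × C: 1 H
  1 × I: no H
  Total hydrogens = 13.
Molecular formula: C6H13I

C6H13I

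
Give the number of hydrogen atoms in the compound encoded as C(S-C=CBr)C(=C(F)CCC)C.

Hydrogens are implicit in SMILES; fill each atom to its normal valence:
  3 × C: 2 H each → 6
  2 × C: 3 H each → 6
  2 × C: 1 H each → 2
  2 × C: no H
  1 × Br: no H
  1 × F: no H
  1 × S: no H
  Total hydrogens = 14.

14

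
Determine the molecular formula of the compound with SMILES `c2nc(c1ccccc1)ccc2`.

C11H9N

Heavy atoms from the SMILES: 11 C, 1 N.
Implicit hydrogens by atom environment:
  9 × C (aromatic): 1 H each → 9
  2 × C (aromatic): no H
  1 × N (aromatic): no H
  Total hydrogens = 9.
Molecular formula: C11H9N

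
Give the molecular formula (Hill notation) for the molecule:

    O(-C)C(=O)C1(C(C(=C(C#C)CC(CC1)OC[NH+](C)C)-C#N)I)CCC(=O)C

Heavy atoms from the SMILES: 20 C, 1 I, 2 N, 4 O.
Implicit hydrogens by atom environment:
  7 × C: no H
  6 × C: 2 H each → 12
  4 × C: 3 H each → 12
  4 × O: no H
  3 × C: 1 H each → 3
  1 × I: no H
  1 × N (charge +1): 1 H
  1 × N: no H
  Total hydrogens = 28.
Net charge +1.
Molecular formula: C20H28IN2O4+

C20H28IN2O4+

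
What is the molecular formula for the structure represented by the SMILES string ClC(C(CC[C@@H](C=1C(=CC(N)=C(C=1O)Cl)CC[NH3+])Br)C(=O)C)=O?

C15H20BrCl2N2O3+

Heavy atoms from the SMILES: 1 Br, 15 C, 2 Cl, 2 N, 3 O.
Implicit hydrogens by atom environment:
  5 × C (aromatic): no H
  4 × C: 2 H each → 8
  2 × C: 1 H each → 2
  2 × C: no H
  2 × Cl: no H
  2 × O: no H
  1 × Br: no H
  1 × C: 3 H
  1 × C (aromatic): 1 H
  1 × N (charge +1): 3 H
  1 × N: 2 H
  1 × O: 1 H
  Total hydrogens = 20.
Net charge +1.
Molecular formula: C15H20BrCl2N2O3+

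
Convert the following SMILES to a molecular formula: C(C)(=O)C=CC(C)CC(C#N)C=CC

Heavy atoms from the SMILES: 12 C, 1 N, 1 O.
Implicit hydrogens by atom environment:
  6 × C: 1 H each → 6
  3 × C: 3 H each → 9
  2 × C: no H
  1 × C: 2 H
  1 × N: no H
  1 × O: no H
  Total hydrogens = 17.
Molecular formula: C12H17NO

C12H17NO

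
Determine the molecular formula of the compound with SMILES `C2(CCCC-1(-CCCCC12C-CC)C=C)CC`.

Heavy atoms from the SMILES: 17 C.
Implicit hydrogens by atom environment:
  11 × C: 2 H each → 22
  2 × C: 3 H each → 6
  2 × C: 1 H each → 2
  2 × C: no H
  Total hydrogens = 30.
Molecular formula: C17H30

C17H30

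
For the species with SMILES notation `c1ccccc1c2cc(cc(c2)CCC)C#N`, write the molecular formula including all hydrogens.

Heavy atoms from the SMILES: 16 C, 1 N.
Implicit hydrogens by atom environment:
  8 × C (aromatic): 1 H each → 8
  4 × C (aromatic): no H
  2 × C: 2 H each → 4
  1 × C: 3 H
  1 × C: no H
  1 × N: no H
  Total hydrogens = 15.
Molecular formula: C16H15N

C16H15N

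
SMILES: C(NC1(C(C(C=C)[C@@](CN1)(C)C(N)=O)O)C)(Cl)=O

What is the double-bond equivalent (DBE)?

4

Molecular formula from the SMILES: C11H18ClN3O3.
DoU = (2C + 2 + N − H − X)/2 = (2·11 + 2 + 3 − 18 − 1)/2 = 8/2 = 4.
(Structurally: 1 ring(s) + 3 π bond(s) = 4.)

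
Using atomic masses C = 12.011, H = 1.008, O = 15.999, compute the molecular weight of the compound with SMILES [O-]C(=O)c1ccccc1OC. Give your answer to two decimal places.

151.14

Molecular formula: C8H7O3-.
M = 8×12.011 + 7×1.008 + 3×15.999 = 151.14 g/mol.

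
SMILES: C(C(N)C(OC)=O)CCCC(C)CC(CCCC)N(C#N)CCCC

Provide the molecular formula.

Heavy atoms from the SMILES: 20 C, 3 N, 2 O.
Implicit hydrogens by atom environment:
  11 × C: 2 H each → 22
  4 × C: 3 H each → 12
  3 × C: 1 H each → 3
  2 × C: no H
  2 × N: no H
  2 × O: no H
  1 × N: 2 H
  Total hydrogens = 39.
Molecular formula: C20H39N3O2

C20H39N3O2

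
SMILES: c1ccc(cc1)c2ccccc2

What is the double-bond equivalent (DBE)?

Molecular formula from the SMILES: C12H10.
DoU = (2C + 2 + N − H − X)/2 = (2·12 + 2 + 0 − 10 − 0)/2 = 16/2 = 8.
(Structurally: 2 ring(s) + 6 π bond(s) = 8.)

8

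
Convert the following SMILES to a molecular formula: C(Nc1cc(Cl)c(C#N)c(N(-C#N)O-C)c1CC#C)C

C14H13ClN4O

Heavy atoms from the SMILES: 14 C, 1 Cl, 4 N, 1 O.
Implicit hydrogens by atom environment:
  5 × C (aromatic): no H
  3 × C: no H
  3 × N: no H
  2 × C: 3 H each → 6
  2 × C: 2 H each → 4
  1 × C (aromatic): 1 H
  1 × C: 1 H
  1 × Cl: no H
  1 × N: 1 H
  1 × O: no H
  Total hydrogens = 13.
Molecular formula: C14H13ClN4O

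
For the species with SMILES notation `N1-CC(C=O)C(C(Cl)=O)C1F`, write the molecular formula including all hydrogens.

C6H7ClFNO2

Heavy atoms from the SMILES: 6 C, 1 Cl, 1 F, 1 N, 2 O.
Implicit hydrogens by atom environment:
  4 × C: 1 H each → 4
  2 × O: no H
  1 × C: 2 H
  1 × C: no H
  1 × Cl: no H
  1 × F: no H
  1 × N: 1 H
  Total hydrogens = 7.
Molecular formula: C6H7ClFNO2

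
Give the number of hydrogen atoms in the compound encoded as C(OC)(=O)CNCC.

11

Hydrogens are implicit in SMILES; fill each atom to its normal valence:
  2 × C: 3 H each → 6
  2 × C: 2 H each → 4
  2 × O: no H
  1 × C: no H
  1 × N: 1 H
  Total hydrogens = 11.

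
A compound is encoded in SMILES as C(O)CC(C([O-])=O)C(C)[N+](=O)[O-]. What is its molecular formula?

C6H10NO5-

Heavy atoms from the SMILES: 6 C, 1 N, 5 O.
Implicit hydrogens by atom environment:
  2 × C: 2 H each → 4
  2 × C: 1 H each → 2
  2 × O: no H
  2 × O (charge -1): no H
  1 × C: 3 H
  1 × C: no H
  1 × N (charge +1): no H
  1 × O: 1 H
  Total hydrogens = 10.
Net charge -1.
Molecular formula: C6H10NO5-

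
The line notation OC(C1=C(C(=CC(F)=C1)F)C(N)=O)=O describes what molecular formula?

C8H5F2NO3

Heavy atoms from the SMILES: 8 C, 2 F, 1 N, 3 O.
Implicit hydrogens by atom environment:
  4 × C (aromatic): no H
  2 × C (aromatic): 1 H each → 2
  2 × C: no H
  2 × F: no H
  2 × O: no H
  1 × N: 2 H
  1 × O: 1 H
  Total hydrogens = 5.
Molecular formula: C8H5F2NO3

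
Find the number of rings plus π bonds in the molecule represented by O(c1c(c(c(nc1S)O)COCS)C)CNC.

Molecular formula from the SMILES: C10H16N2O3S2.
DoU = (2C + 2 + N − H − X)/2 = (2·10 + 2 + 2 − 16 − 0)/2 = 8/2 = 4.
(Structurally: 1 ring(s) + 3 π bond(s) = 4.)

4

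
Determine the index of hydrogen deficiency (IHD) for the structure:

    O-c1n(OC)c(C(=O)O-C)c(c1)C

4

Molecular formula from the SMILES: C8H11NO4.
DoU = (2C + 2 + N − H − X)/2 = (2·8 + 2 + 1 − 11 − 0)/2 = 8/2 = 4.
(Structurally: 1 ring(s) + 3 π bond(s) = 4.)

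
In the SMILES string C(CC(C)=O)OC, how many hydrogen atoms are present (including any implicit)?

10

Hydrogens are implicit in SMILES; fill each atom to its normal valence:
  2 × C: 3 H each → 6
  2 × C: 2 H each → 4
  2 × O: no H
  1 × C: no H
  Total hydrogens = 10.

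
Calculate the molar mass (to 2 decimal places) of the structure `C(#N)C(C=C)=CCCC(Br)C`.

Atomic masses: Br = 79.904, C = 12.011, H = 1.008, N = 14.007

Molecular formula: C9H12BrN.
M = 1×79.904 + 9×12.011 + 12×1.008 + 1×14.007 = 214.11 g/mol.

214.11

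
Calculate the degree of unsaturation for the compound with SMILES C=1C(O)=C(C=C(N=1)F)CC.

4

Molecular formula from the SMILES: C7H8FNO.
DoU = (2C + 2 + N − H − X)/2 = (2·7 + 2 + 1 − 8 − 1)/2 = 8/2 = 4.
(Structurally: 1 ring(s) + 3 π bond(s) = 4.)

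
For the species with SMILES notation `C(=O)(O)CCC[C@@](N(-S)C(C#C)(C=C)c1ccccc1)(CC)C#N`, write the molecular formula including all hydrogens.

C19H22N2O2S

Heavy atoms from the SMILES: 19 C, 2 N, 2 O, 1 S.
Implicit hydrogens by atom environment:
  5 × C: 2 H each → 10
  5 × C (aromatic): 1 H each → 5
  5 × C: no H
  2 × C: 1 H each → 2
  2 × N: no H
  1 × C: 3 H
  1 × C (aromatic): no H
  1 × O: 1 H
  1 × O: no H
  1 × S: 1 H
  Total hydrogens = 22.
Molecular formula: C19H22N2O2S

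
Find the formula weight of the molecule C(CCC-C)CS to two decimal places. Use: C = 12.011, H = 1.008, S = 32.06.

Molecular formula: C6H14S.
M = 6×12.011 + 14×1.008 + 1×32.06 = 118.24 g/mol.

118.24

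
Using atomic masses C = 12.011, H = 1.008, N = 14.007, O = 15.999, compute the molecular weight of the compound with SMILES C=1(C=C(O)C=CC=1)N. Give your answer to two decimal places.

109.13

Molecular formula: C6H7NO.
M = 6×12.011 + 7×1.008 + 1×14.007 + 1×15.999 = 109.13 g/mol.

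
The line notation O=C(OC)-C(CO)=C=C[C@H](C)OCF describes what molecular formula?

C9H13FO4

Heavy atoms from the SMILES: 9 C, 1 F, 4 O.
Implicit hydrogens by atom environment:
  3 × C: no H
  3 × O: no H
  2 × C: 3 H each → 6
  2 × C: 2 H each → 4
  2 × C: 1 H each → 2
  1 × F: no H
  1 × O: 1 H
  Total hydrogens = 13.
Molecular formula: C9H13FO4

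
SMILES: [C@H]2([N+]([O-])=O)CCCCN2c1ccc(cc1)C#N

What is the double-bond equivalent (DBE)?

Molecular formula from the SMILES: C12H13N3O2.
DoU = (2C + 2 + N − H − X)/2 = (2·12 + 2 + 3 − 13 − 0)/2 = 16/2 = 8.
(Structurally: 2 ring(s) + 6 π bond(s) = 8.)

8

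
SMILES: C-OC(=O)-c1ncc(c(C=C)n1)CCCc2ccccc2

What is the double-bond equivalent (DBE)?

10

Molecular formula from the SMILES: C17H18N2O2.
DoU = (2C + 2 + N − H − X)/2 = (2·17 + 2 + 2 − 18 − 0)/2 = 20/2 = 10.
(Structurally: 2 ring(s) + 8 π bond(s) = 10.)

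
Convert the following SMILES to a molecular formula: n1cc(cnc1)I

Heavy atoms from the SMILES: 4 C, 1 I, 2 N.
Implicit hydrogens by atom environment:
  3 × C (aromatic): 1 H each → 3
  2 × N (aromatic): no H
  1 × C (aromatic): no H
  1 × I: no H
  Total hydrogens = 3.
Molecular formula: C4H3IN2

C4H3IN2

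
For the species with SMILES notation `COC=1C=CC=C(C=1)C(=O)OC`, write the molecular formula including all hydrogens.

Heavy atoms from the SMILES: 9 C, 3 O.
Implicit hydrogens by atom environment:
  4 × C (aromatic): 1 H each → 4
  3 × O: no H
  2 × C: 3 H each → 6
  2 × C (aromatic): no H
  1 × C: no H
  Total hydrogens = 10.
Molecular formula: C9H10O3

C9H10O3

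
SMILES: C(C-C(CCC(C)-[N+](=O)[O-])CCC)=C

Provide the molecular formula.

Heavy atoms from the SMILES: 11 C, 1 N, 2 O.
Implicit hydrogens by atom environment:
  6 × C: 2 H each → 12
  3 × C: 1 H each → 3
  2 × C: 3 H each → 6
  1 × N (charge +1): no H
  1 × O: no H
  1 × O (charge -1): no H
  Total hydrogens = 21.
Molecular formula: C11H21NO2

C11H21NO2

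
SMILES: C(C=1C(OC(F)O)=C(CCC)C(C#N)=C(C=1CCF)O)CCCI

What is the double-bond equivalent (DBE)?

Molecular formula from the SMILES: C17H22F2INO3.
DoU = (2C + 2 + N − H − X)/2 = (2·17 + 2 + 1 − 22 − 3)/2 = 12/2 = 6.
(Structurally: 1 ring(s) + 5 π bond(s) = 6.)

6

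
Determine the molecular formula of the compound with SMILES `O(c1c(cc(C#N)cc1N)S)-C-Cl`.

C8H7ClN2OS

Heavy atoms from the SMILES: 8 C, 1 Cl, 2 N, 1 O, 1 S.
Implicit hydrogens by atom environment:
  4 × C (aromatic): no H
  2 × C (aromatic): 1 H each → 2
  1 × C: 2 H
  1 × C: no H
  1 × Cl: no H
  1 × N: 2 H
  1 × N: no H
  1 × O: no H
  1 × S: 1 H
  Total hydrogens = 7.
Molecular formula: C8H7ClN2OS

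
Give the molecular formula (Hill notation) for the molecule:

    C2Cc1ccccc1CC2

C10H12

Heavy atoms from the SMILES: 10 C.
Implicit hydrogens by atom environment:
  4 × C: 2 H each → 8
  4 × C (aromatic): 1 H each → 4
  2 × C (aromatic): no H
  Total hydrogens = 12.
Molecular formula: C10H12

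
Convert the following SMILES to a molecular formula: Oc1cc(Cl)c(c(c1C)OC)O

C8H9ClO3

Heavy atoms from the SMILES: 8 C, 1 Cl, 3 O.
Implicit hydrogens by atom environment:
  5 × C (aromatic): no H
  2 × C: 3 H each → 6
  2 × O: 1 H each → 2
  1 × C (aromatic): 1 H
  1 × Cl: no H
  1 × O: no H
  Total hydrogens = 9.
Molecular formula: C8H9ClO3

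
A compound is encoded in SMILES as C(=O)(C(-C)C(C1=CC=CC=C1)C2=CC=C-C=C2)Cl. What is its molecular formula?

C16H15ClO

Heavy atoms from the SMILES: 16 C, 1 Cl, 1 O.
Implicit hydrogens by atom environment:
  10 × C (aromatic): 1 H each → 10
  2 × C: 1 H each → 2
  2 × C (aromatic): no H
  1 × C: 3 H
  1 × C: no H
  1 × Cl: no H
  1 × O: no H
  Total hydrogens = 15.
Molecular formula: C16H15ClO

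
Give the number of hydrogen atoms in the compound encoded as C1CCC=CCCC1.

Hydrogens are implicit in SMILES; fill each atom to its normal valence:
  6 × C: 2 H each → 12
  2 × C: 1 H each → 2
  Total hydrogens = 14.

14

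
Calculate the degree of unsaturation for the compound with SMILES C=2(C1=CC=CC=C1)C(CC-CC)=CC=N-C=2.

Molecular formula from the SMILES: C15H17N.
DoU = (2C + 2 + N − H − X)/2 = (2·15 + 2 + 1 − 17 − 0)/2 = 16/2 = 8.
(Structurally: 2 ring(s) + 6 π bond(s) = 8.)

8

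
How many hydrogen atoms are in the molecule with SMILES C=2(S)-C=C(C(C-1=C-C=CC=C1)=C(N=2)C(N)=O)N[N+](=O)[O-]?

Hydrogens are implicit in SMILES; fill each atom to its normal valence:
  6 × C (aromatic): 1 H each → 6
  5 × C (aromatic): no H
  2 × O: no H
  1 × C: no H
  1 × N: 2 H
  1 × N: 1 H
  1 × N (aromatic): no H
  1 × N (charge +1): no H
  1 × O (charge -1): no H
  1 × S: 1 H
  Total hydrogens = 10.

10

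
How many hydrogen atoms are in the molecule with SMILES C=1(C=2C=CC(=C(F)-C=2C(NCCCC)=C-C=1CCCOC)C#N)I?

Hydrogens are implicit in SMILES; fill each atom to its normal valence:
  7 × C (aromatic): no H
  6 × C: 2 H each → 12
  3 × C (aromatic): 1 H each → 3
  2 × C: 3 H each → 6
  1 × C: no H
  1 × F: no H
  1 × I: no H
  1 × N: 1 H
  1 × N: no H
  1 × O: no H
  Total hydrogens = 22.

22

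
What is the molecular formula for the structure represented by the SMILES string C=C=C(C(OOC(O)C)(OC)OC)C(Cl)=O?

Heavy atoms from the SMILES: 9 C, 1 Cl, 6 O.
Implicit hydrogens by atom environment:
  5 × O: no H
  4 × C: no H
  3 × C: 3 H each → 9
  1 × C: 2 H
  1 × C: 1 H
  1 × Cl: no H
  1 × O: 1 H
  Total hydrogens = 13.
Molecular formula: C9H13ClO6

C9H13ClO6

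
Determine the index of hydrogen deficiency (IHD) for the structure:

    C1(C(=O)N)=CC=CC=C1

Molecular formula from the SMILES: C7H7NO.
DoU = (2C + 2 + N − H − X)/2 = (2·7 + 2 + 1 − 7 − 0)/2 = 10/2 = 5.
(Structurally: 1 ring(s) + 4 π bond(s) = 5.)

5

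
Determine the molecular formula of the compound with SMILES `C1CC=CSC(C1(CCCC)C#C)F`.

C12H17FS

Heavy atoms from the SMILES: 12 C, 1 F, 1 S.
Implicit hydrogens by atom environment:
  5 × C: 2 H each → 10
  4 × C: 1 H each → 4
  2 × C: no H
  1 × C: 3 H
  1 × F: no H
  1 × S: no H
  Total hydrogens = 17.
Molecular formula: C12H17FS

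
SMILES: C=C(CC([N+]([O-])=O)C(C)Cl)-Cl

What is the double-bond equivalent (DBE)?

Molecular formula from the SMILES: C6H9Cl2NO2.
DoU = (2C + 2 + N − H − X)/2 = (2·6 + 2 + 1 − 9 − 2)/2 = 4/2 = 2.
(Structurally: 0 ring(s) + 2 π bond(s) = 2.)

2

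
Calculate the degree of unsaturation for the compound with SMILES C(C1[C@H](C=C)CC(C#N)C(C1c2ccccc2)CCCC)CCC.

Molecular formula from the SMILES: C23H33N.
DoU = (2C + 2 + N − H − X)/2 = (2·23 + 2 + 1 − 33 − 0)/2 = 16/2 = 8.
(Structurally: 2 ring(s) + 6 π bond(s) = 8.)

8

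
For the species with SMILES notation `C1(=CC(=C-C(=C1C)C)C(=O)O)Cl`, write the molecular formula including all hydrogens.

Heavy atoms from the SMILES: 9 C, 1 Cl, 2 O.
Implicit hydrogens by atom environment:
  4 × C (aromatic): no H
  2 × C: 3 H each → 6
  2 × C (aromatic): 1 H each → 2
  1 × C: no H
  1 × Cl: no H
  1 × O: 1 H
  1 × O: no H
  Total hydrogens = 9.
Molecular formula: C9H9ClO2

C9H9ClO2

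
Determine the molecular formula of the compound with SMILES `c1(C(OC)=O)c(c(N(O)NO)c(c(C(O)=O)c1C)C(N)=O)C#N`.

Heavy atoms from the SMILES: 12 C, 4 N, 7 O.
Implicit hydrogens by atom environment:
  6 × C (aromatic): no H
  4 × C: no H
  4 × O: no H
  3 × O: 1 H each → 3
  2 × C: 3 H each → 6
  2 × N: no H
  1 × N: 2 H
  1 × N: 1 H
  Total hydrogens = 12.
Molecular formula: C12H12N4O7

C12H12N4O7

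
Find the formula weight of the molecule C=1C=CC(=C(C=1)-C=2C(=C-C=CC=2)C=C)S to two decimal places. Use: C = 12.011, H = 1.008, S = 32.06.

Molecular formula: C14H12S.
M = 14×12.011 + 12×1.008 + 1×32.06 = 212.31 g/mol.

212.31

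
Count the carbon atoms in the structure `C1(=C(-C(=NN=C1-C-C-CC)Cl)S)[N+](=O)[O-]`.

8

The symbol for carbon appears 8 times in the SMILES. (Cl is a single chlorine, not C + l.)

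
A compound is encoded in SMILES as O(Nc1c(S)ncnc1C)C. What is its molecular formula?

C6H9N3OS

Heavy atoms from the SMILES: 6 C, 3 N, 1 O, 1 S.
Implicit hydrogens by atom environment:
  3 × C (aromatic): no H
  2 × C: 3 H each → 6
  2 × N (aromatic): no H
  1 × C (aromatic): 1 H
  1 × N: 1 H
  1 × O: no H
  1 × S: 1 H
  Total hydrogens = 9.
Molecular formula: C6H9N3OS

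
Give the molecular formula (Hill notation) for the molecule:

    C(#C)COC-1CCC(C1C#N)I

Heavy atoms from the SMILES: 9 C, 1 I, 1 N, 1 O.
Implicit hydrogens by atom environment:
  4 × C: 1 H each → 4
  3 × C: 2 H each → 6
  2 × C: no H
  1 × I: no H
  1 × N: no H
  1 × O: no H
  Total hydrogens = 10.
Molecular formula: C9H10INO

C9H10INO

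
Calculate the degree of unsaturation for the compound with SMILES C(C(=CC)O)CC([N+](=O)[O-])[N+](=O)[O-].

Molecular formula from the SMILES: C6H10N2O5.
DoU = (2C + 2 + N − H − X)/2 = (2·6 + 2 + 2 − 10 − 0)/2 = 6/2 = 3.
(Structurally: 0 ring(s) + 3 π bond(s) = 3.)

3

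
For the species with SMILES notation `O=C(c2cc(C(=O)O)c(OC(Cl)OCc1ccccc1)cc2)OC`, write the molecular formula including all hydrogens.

Heavy atoms from the SMILES: 17 C, 1 Cl, 6 O.
Implicit hydrogens by atom environment:
  8 × C (aromatic): 1 H each → 8
  5 × O: no H
  4 × C (aromatic): no H
  2 × C: no H
  1 × C: 3 H
  1 × C: 2 H
  1 × C: 1 H
  1 × Cl: no H
  1 × O: 1 H
  Total hydrogens = 15.
Molecular formula: C17H15ClO6

C17H15ClO6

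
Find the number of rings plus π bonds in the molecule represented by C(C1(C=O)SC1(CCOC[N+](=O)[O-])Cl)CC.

Molecular formula from the SMILES: C9H14ClNO4S.
DoU = (2C + 2 + N − H − X)/2 = (2·9 + 2 + 1 − 14 − 1)/2 = 6/2 = 3.
(Structurally: 1 ring(s) + 2 π bond(s) = 3.)

3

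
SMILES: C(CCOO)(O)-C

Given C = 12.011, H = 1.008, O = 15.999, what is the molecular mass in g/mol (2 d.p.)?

106.12

Molecular formula: C4H10O3.
M = 4×12.011 + 10×1.008 + 3×15.999 = 106.12 g/mol.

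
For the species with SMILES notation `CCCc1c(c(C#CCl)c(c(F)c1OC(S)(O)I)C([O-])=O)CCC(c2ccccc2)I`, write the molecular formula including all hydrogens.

C22H19ClFI2O4S-

Heavy atoms from the SMILES: 22 C, 1 Cl, 1 F, 2 I, 4 O, 1 S.
Implicit hydrogens by atom environment:
  7 × C (aromatic): no H
  5 × C (aromatic): 1 H each → 5
  4 × C: 2 H each → 8
  4 × C: no H
  2 × I: no H
  2 × O: no H
  1 × C: 3 H
  1 × C: 1 H
  1 × Cl: no H
  1 × F: no H
  1 × O: 1 H
  1 × O (charge -1): no H
  1 × S: 1 H
  Total hydrogens = 19.
Net charge -1.
Molecular formula: C22H19ClFI2O4S-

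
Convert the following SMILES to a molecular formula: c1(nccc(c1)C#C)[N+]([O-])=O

Heavy atoms from the SMILES: 7 C, 2 N, 2 O.
Implicit hydrogens by atom environment:
  3 × C (aromatic): 1 H each → 3
  2 × C (aromatic): no H
  1 × C: 1 H
  1 × C: no H
  1 × N (aromatic): no H
  1 × N (charge +1): no H
  1 × O: no H
  1 × O (charge -1): no H
  Total hydrogens = 4.
Molecular formula: C7H4N2O2

C7H4N2O2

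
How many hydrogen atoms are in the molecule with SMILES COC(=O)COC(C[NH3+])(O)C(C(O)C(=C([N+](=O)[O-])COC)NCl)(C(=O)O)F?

20

Hydrogens are implicit in SMILES; fill each atom to its normal valence:
  6 × C: no H
  6 × O: no H
  3 × C: 2 H each → 6
  3 × O: 1 H each → 3
  2 × C: 3 H each → 6
  1 × C: 1 H
  1 × Cl: no H
  1 × F: no H
  1 × N (charge +1): 3 H
  1 × N: 1 H
  1 × N (charge +1): no H
  1 × O (charge -1): no H
  Total hydrogens = 20.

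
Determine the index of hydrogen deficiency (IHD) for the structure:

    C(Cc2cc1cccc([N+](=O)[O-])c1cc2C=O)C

Molecular formula from the SMILES: C14H13NO3.
DoU = (2C + 2 + N − H − X)/2 = (2·14 + 2 + 1 − 13 − 0)/2 = 18/2 = 9.
(Structurally: 2 ring(s) + 7 π bond(s) = 9.)

9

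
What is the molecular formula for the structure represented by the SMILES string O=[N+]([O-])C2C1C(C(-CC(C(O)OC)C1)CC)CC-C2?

Heavy atoms from the SMILES: 14 C, 1 N, 4 O.
Implicit hydrogens by atom environment:
  6 × C: 2 H each → 12
  6 × C: 1 H each → 6
  2 × C: 3 H each → 6
  2 × O: no H
  1 × N (charge +1): no H
  1 × O: 1 H
  1 × O (charge -1): no H
  Total hydrogens = 25.
Molecular formula: C14H25NO4

C14H25NO4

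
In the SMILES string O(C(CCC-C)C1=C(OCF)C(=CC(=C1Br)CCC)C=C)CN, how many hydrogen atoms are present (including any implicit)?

27

Hydrogens are implicit in SMILES; fill each atom to its normal valence:
  8 × C: 2 H each → 16
  5 × C (aromatic): no H
  2 × C: 3 H each → 6
  2 × C: 1 H each → 2
  2 × O: no H
  1 × Br: no H
  1 × C (aromatic): 1 H
  1 × F: no H
  1 × N: 2 H
  Total hydrogens = 27.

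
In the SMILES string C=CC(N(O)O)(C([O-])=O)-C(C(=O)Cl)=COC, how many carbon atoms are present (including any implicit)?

8

The symbol for carbon appears 8 times in the SMILES. (Cl is a single chlorine, not C + l.)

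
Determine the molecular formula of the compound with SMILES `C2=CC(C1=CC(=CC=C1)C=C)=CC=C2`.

Heavy atoms from the SMILES: 14 C.
Implicit hydrogens by atom environment:
  9 × C (aromatic): 1 H each → 9
  3 × C (aromatic): no H
  1 × C: 2 H
  1 × C: 1 H
  Total hydrogens = 12.
Molecular formula: C14H12

C14H12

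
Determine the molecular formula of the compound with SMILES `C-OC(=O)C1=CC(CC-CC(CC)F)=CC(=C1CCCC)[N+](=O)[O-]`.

Heavy atoms from the SMILES: 18 C, 1 F, 1 N, 4 O.
Implicit hydrogens by atom environment:
  7 × C: 2 H each → 14
  4 × C (aromatic): no H
  3 × C: 3 H each → 9
  3 × O: no H
  2 × C (aromatic): 1 H each → 2
  1 × C: 1 H
  1 × C: no H
  1 × F: no H
  1 × N (charge +1): no H
  1 × O (charge -1): no H
  Total hydrogens = 26.
Molecular formula: C18H26FNO4

C18H26FNO4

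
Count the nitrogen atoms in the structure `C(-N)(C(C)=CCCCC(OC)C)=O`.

1

The symbol for nitrogen appears 1 time in the SMILES.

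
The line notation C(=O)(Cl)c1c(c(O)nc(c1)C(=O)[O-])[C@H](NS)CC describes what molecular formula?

C10H10ClN2O4S-

Heavy atoms from the SMILES: 10 C, 1 Cl, 2 N, 4 O, 1 S.
Implicit hydrogens by atom environment:
  4 × C (aromatic): no H
  2 × C: no H
  2 × O: no H
  1 × C: 3 H
  1 × C: 2 H
  1 × C (aromatic): 1 H
  1 × C: 1 H
  1 × Cl: no H
  1 × N: 1 H
  1 × N (aromatic): no H
  1 × O: 1 H
  1 × O (charge -1): no H
  1 × S: 1 H
  Total hydrogens = 10.
Net charge -1.
Molecular formula: C10H10ClN2O4S-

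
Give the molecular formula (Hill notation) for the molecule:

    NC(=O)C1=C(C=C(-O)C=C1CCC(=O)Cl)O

C10H10ClNO4

Heavy atoms from the SMILES: 10 C, 1 Cl, 1 N, 4 O.
Implicit hydrogens by atom environment:
  4 × C (aromatic): no H
  2 × C: 2 H each → 4
  2 × C (aromatic): 1 H each → 2
  2 × C: no H
  2 × O: 1 H each → 2
  2 × O: no H
  1 × Cl: no H
  1 × N: 2 H
  Total hydrogens = 10.
Molecular formula: C10H10ClNO4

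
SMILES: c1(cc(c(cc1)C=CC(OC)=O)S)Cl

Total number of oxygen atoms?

The symbol for oxygen appears 2 times in the SMILES.

2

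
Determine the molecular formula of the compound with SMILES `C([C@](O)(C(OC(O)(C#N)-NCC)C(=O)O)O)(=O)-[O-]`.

C8H11N2O8-

Heavy atoms from the SMILES: 8 C, 2 N, 8 O.
Implicit hydrogens by atom environment:
  5 × C: no H
  4 × O: 1 H each → 4
  3 × O: no H
  1 × C: 3 H
  1 × C: 2 H
  1 × C: 1 H
  1 × N: 1 H
  1 × N: no H
  1 × O (charge -1): no H
  Total hydrogens = 11.
Net charge -1.
Molecular formula: C8H11N2O8-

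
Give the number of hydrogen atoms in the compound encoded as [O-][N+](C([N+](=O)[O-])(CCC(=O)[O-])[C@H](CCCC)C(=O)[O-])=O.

Hydrogens are implicit in SMILES; fill each atom to its normal valence:
  5 × C: 2 H each → 10
  4 × O: no H
  4 × O (charge -1): no H
  3 × C: no H
  2 × N (charge +1): no H
  1 × C: 3 H
  1 × C: 1 H
  Total hydrogens = 14.

14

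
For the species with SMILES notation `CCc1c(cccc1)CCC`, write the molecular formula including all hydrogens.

Heavy atoms from the SMILES: 11 C.
Implicit hydrogens by atom environment:
  4 × C (aromatic): 1 H each → 4
  3 × C: 2 H each → 6
  2 × C: 3 H each → 6
  2 × C (aromatic): no H
  Total hydrogens = 16.
Molecular formula: C11H16

C11H16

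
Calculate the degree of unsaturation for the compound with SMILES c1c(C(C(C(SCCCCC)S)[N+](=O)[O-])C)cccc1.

Molecular formula from the SMILES: C15H23NO2S2.
DoU = (2C + 2 + N − H − X)/2 = (2·15 + 2 + 1 − 23 − 0)/2 = 10/2 = 5.
(Structurally: 1 ring(s) + 4 π bond(s) = 5.)

5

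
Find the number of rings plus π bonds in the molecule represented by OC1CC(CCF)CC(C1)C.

Molecular formula from the SMILES: C9H17FO.
DoU = (2C + 2 + N − H − X)/2 = (2·9 + 2 + 0 − 17 − 1)/2 = 2/2 = 1.
(Structurally: 1 ring(s) + 0 π bond(s) = 1.)

1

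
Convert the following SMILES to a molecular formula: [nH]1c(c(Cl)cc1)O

C4H4ClNO

Heavy atoms from the SMILES: 4 C, 1 Cl, 1 N, 1 O.
Implicit hydrogens by atom environment:
  2 × C (aromatic): 1 H each → 2
  2 × C (aromatic): no H
  1 × Cl: no H
  1 × N (aromatic): 1 H
  1 × O: 1 H
  Total hydrogens = 4.
Molecular formula: C4H4ClNO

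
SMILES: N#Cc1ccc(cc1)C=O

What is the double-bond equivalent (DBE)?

7

Molecular formula from the SMILES: C8H5NO.
DoU = (2C + 2 + N − H − X)/2 = (2·8 + 2 + 1 − 5 − 0)/2 = 14/2 = 7.
(Structurally: 1 ring(s) + 6 π bond(s) = 7.)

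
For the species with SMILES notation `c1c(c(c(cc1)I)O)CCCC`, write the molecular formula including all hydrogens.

C10H13IO

Heavy atoms from the SMILES: 10 C, 1 I, 1 O.
Implicit hydrogens by atom environment:
  3 × C: 2 H each → 6
  3 × C (aromatic): 1 H each → 3
  3 × C (aromatic): no H
  1 × C: 3 H
  1 × I: no H
  1 × O: 1 H
  Total hydrogens = 13.
Molecular formula: C10H13IO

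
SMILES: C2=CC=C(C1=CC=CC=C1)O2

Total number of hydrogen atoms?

8

Hydrogens are implicit in SMILES; fill each atom to its normal valence:
  8 × C (aromatic): 1 H each → 8
  2 × C (aromatic): no H
  1 × O (aromatic): no H
  Total hydrogens = 8.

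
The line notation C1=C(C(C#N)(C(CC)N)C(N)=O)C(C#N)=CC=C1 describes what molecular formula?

Heavy atoms from the SMILES: 13 C, 4 N, 1 O.
Implicit hydrogens by atom environment:
  4 × C (aromatic): 1 H each → 4
  4 × C: no H
  2 × C (aromatic): no H
  2 × N: 2 H each → 4
  2 × N: no H
  1 × C: 3 H
  1 × C: 2 H
  1 × C: 1 H
  1 × O: no H
  Total hydrogens = 14.
Molecular formula: C13H14N4O

C13H14N4O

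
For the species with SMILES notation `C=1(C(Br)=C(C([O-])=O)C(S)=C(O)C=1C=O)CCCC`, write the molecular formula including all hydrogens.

C12H12BrO4S-

Heavy atoms from the SMILES: 1 Br, 12 C, 4 O, 1 S.
Implicit hydrogens by atom environment:
  6 × C (aromatic): no H
  3 × C: 2 H each → 6
  2 × O: no H
  1 × Br: no H
  1 × C: 3 H
  1 × C: 1 H
  1 × C: no H
  1 × O: 1 H
  1 × O (charge -1): no H
  1 × S: 1 H
  Total hydrogens = 12.
Net charge -1.
Molecular formula: C12H12BrO4S-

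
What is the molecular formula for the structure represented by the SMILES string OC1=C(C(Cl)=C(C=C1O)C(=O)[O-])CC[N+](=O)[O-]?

C9H7ClNO6-

Heavy atoms from the SMILES: 9 C, 1 Cl, 1 N, 6 O.
Implicit hydrogens by atom environment:
  5 × C (aromatic): no H
  2 × C: 2 H each → 4
  2 × O: 1 H each → 2
  2 × O: no H
  2 × O (charge -1): no H
  1 × C (aromatic): 1 H
  1 × C: no H
  1 × Cl: no H
  1 × N (charge +1): no H
  Total hydrogens = 7.
Net charge -1.
Molecular formula: C9H7ClNO6-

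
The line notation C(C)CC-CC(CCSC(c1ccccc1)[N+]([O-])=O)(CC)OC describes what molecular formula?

Heavy atoms from the SMILES: 18 C, 1 N, 3 O, 1 S.
Implicit hydrogens by atom environment:
  7 × C: 2 H each → 14
  5 × C (aromatic): 1 H each → 5
  3 × C: 3 H each → 9
  2 × O: no H
  1 × C: 1 H
  1 × C: no H
  1 × C (aromatic): no H
  1 × N (charge +1): no H
  1 × O (charge -1): no H
  1 × S: no H
  Total hydrogens = 29.
Molecular formula: C18H29NO3S

C18H29NO3S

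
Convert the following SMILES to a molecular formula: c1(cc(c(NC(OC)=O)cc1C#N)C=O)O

C10H8N2O4

Heavy atoms from the SMILES: 10 C, 2 N, 4 O.
Implicit hydrogens by atom environment:
  4 × C (aromatic): no H
  3 × O: no H
  2 × C (aromatic): 1 H each → 2
  2 × C: no H
  1 × C: 3 H
  1 × C: 1 H
  1 × N: 1 H
  1 × N: no H
  1 × O: 1 H
  Total hydrogens = 8.
Molecular formula: C10H8N2O4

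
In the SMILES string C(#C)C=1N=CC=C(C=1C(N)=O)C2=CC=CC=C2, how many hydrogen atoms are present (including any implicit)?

Hydrogens are implicit in SMILES; fill each atom to its normal valence:
  7 × C (aromatic): 1 H each → 7
  4 × C (aromatic): no H
  2 × C: no H
  1 × C: 1 H
  1 × N: 2 H
  1 × N (aromatic): no H
  1 × O: no H
  Total hydrogens = 10.

10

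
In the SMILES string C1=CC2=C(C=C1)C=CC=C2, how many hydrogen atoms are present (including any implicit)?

8

Hydrogens are implicit in SMILES; fill each atom to its normal valence:
  8 × C (aromatic): 1 H each → 8
  2 × C (aromatic): no H
  Total hydrogens = 8.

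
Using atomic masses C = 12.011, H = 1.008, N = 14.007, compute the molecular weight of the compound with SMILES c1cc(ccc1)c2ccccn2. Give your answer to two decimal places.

155.20

Molecular formula: C11H9N.
M = 11×12.011 + 9×1.008 + 1×14.007 = 155.20 g/mol.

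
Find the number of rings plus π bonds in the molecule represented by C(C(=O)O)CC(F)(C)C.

1

Molecular formula from the SMILES: C6H11FO2.
DoU = (2C + 2 + N − H − X)/2 = (2·6 + 2 + 0 − 11 − 1)/2 = 2/2 = 1.
(Structurally: 0 ring(s) + 1 π bond(s) = 1.)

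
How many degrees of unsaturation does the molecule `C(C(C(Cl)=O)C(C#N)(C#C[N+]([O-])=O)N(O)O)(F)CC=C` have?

Molecular formula from the SMILES: C10H9ClFN3O5.
DoU = (2C + 2 + N − H − X)/2 = (2·10 + 2 + 3 − 9 − 2)/2 = 14/2 = 7.
(Structurally: 0 ring(s) + 7 π bond(s) = 7.)

7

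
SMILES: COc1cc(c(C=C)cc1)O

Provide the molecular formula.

C9H10O2

Heavy atoms from the SMILES: 9 C, 2 O.
Implicit hydrogens by atom environment:
  3 × C (aromatic): 1 H each → 3
  3 × C (aromatic): no H
  1 × C: 3 H
  1 × C: 2 H
  1 × C: 1 H
  1 × O: 1 H
  1 × O: no H
  Total hydrogens = 10.
Molecular formula: C9H10O2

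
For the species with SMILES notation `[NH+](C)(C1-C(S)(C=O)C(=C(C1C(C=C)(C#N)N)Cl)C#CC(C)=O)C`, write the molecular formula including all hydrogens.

C16H19ClN3O2S+

Heavy atoms from the SMILES: 16 C, 1 Cl, 3 N, 2 O, 1 S.
Implicit hydrogens by atom environment:
  8 × C: no H
  4 × C: 1 H each → 4
  3 × C: 3 H each → 9
  2 × O: no H
  1 × C: 2 H
  1 × Cl: no H
  1 × N: 2 H
  1 × N (charge +1): 1 H
  1 × N: no H
  1 × S: 1 H
  Total hydrogens = 19.
Net charge +1.
Molecular formula: C16H19ClN3O2S+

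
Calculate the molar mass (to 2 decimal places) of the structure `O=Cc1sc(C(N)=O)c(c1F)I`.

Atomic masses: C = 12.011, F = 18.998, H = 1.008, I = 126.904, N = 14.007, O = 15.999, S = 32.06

299.06

Molecular formula: C6H3FINO2S.
M = 6×12.011 + 1×18.998 + 3×1.008 + 1×126.904 + 1×14.007 + 2×15.999 + 1×32.06 = 299.06 g/mol.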